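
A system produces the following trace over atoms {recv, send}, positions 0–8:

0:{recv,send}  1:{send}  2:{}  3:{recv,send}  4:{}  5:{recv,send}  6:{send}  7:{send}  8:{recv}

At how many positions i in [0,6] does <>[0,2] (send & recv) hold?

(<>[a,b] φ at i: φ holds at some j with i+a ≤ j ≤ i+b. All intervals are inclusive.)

Evaluate at each i in [0,6]:
  i=0: ✓ (witness j=0)
  i=1: ✓ (witness j=3)
  i=2: ✓ (witness j=3)
  i=3: ✓ (witness j=3)
  i=4: ✓ (witness j=5)
  i=5: ✓ (witness j=5)
  i=6: ✗ (none in [6,8])
Positions where it holds: {0, 1, 2, 3, 4, 5} → 6.

6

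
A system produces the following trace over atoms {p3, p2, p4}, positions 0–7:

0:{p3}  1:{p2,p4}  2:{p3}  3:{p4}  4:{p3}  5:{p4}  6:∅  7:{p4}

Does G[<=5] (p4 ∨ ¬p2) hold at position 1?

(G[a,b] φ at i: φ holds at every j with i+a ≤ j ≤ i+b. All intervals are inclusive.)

True

Check (p4 ∨ ¬p2) at every j in [1,6]:
  j=1: true
  j=2: true
  j=3: true
  j=4: true
  j=5: true
  j=6: true
All positions satisfy it → formula holds.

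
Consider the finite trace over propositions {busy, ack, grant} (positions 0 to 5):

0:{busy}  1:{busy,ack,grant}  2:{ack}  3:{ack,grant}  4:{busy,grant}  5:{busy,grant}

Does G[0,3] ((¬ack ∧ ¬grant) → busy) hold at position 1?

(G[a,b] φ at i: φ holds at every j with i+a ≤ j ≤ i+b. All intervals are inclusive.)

True

Check ((¬ack ∧ ¬grant) → busy) at every j in [1,4]:
  j=1: antecedent false → ✓
  j=2: antecedent false → ✓
  j=3: antecedent false → ✓
  j=4: antecedent false → ✓
All positions satisfy it → formula holds.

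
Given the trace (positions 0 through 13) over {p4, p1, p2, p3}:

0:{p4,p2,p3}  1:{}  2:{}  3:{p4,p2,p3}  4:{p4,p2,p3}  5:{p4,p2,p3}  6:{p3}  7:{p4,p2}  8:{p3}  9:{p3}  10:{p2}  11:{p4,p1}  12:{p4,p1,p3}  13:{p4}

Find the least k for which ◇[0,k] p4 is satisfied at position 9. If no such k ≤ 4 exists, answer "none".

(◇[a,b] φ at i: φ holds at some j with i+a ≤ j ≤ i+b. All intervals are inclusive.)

Scan j = 9,10,… for p4:
  j=9: fails
  j=10: fails
  j=11: holds
First hit at j=11, so smallest k = 11-9 = 2.

2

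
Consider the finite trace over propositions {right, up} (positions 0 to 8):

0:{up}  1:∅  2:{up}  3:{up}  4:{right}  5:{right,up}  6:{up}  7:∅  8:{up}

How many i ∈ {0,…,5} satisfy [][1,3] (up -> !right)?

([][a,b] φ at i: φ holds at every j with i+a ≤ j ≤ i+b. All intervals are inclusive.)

Evaluate at each i in [0,5]:
  i=0: ✓ (all of [1,3])
  i=1: ✓ (all of [2,4])
  i=2: ✗ (fails at j=5)
  i=3: ✗ (fails at j=5)
  i=4: ✗ (fails at j=5)
  i=5: ✓ (all of [6,8])
Positions where it holds: {0, 1, 5} → 3.

3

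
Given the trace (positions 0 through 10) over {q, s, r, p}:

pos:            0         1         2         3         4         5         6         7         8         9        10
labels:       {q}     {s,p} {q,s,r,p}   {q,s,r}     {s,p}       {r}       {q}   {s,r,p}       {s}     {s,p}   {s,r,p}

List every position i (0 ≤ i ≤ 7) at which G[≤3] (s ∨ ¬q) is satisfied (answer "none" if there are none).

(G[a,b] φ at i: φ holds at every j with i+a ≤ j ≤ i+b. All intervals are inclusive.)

1, 2, 7

Evaluate at each i in [0,7]:
  i=0: ✗ (fails at j=0)
  i=1: ✓ (all of [1,4])
  i=2: ✓ (all of [2,5])
  i=3: ✗ (fails at j=6)
  i=4: ✗ (fails at j=6)
  i=5: ✗ (fails at j=6)
  i=6: ✗ (fails at j=6)
  i=7: ✓ (all of [7,10])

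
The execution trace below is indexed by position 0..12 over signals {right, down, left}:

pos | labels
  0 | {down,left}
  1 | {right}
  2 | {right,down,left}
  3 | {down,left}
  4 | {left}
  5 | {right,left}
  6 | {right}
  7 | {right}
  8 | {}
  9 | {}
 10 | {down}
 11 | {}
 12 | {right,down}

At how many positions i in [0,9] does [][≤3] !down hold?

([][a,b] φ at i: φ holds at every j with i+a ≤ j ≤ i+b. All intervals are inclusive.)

Evaluate at each i in [0,9]:
  i=0: ✗ (fails at j=0)
  i=1: ✗ (fails at j=2)
  i=2: ✗ (fails at j=2)
  i=3: ✗ (fails at j=3)
  i=4: ✓ (all of [4,7])
  i=5: ✓ (all of [5,8])
  i=6: ✓ (all of [6,9])
  i=7: ✗ (fails at j=10)
  i=8: ✗ (fails at j=10)
  i=9: ✗ (fails at j=10)
Positions where it holds: {4, 5, 6} → 3.

3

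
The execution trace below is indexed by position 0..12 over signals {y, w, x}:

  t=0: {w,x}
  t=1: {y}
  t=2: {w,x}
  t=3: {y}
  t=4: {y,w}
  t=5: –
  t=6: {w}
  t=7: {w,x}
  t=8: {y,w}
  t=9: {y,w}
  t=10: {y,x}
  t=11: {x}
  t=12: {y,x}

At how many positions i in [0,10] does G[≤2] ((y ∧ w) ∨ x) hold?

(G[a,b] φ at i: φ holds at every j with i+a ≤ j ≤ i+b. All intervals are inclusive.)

4

Evaluate at each i in [0,10]:
  i=0: ✗ (fails at j=1)
  i=1: ✗ (fails at j=1)
  i=2: ✗ (fails at j=3)
  i=3: ✗ (fails at j=3)
  i=4: ✗ (fails at j=5)
  i=5: ✗ (fails at j=5)
  i=6: ✗ (fails at j=6)
  i=7: ✓ (all of [7,9])
  i=8: ✓ (all of [8,10])
  i=9: ✓ (all of [9,11])
  i=10: ✓ (all of [10,12])
Positions where it holds: {7, 8, 9, 10} → 4.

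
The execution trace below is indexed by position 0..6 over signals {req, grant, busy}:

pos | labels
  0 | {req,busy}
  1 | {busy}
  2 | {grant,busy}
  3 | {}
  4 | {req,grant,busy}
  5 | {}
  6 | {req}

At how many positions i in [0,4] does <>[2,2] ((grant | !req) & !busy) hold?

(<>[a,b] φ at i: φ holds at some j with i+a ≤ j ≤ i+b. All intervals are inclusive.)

Evaluate at each i in [0,4]:
  i=0: ✗ (none in [2,2])
  i=1: ✓ (witness j=3)
  i=2: ✗ (none in [4,4])
  i=3: ✓ (witness j=5)
  i=4: ✗ (none in [6,6])
Positions where it holds: {1, 3} → 2.

2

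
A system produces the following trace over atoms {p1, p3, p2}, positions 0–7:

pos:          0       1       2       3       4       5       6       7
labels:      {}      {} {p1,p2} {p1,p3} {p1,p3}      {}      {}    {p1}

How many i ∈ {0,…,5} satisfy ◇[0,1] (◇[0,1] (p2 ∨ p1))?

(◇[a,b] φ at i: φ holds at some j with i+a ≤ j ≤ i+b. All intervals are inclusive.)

Evaluate at each i in [0,5]:
  i=0: ✓ (witness j=1)
  i=1: ✓ (witness j=1)
  i=2: ✓ (witness j=2)
  i=3: ✓ (witness j=3)
  i=4: ✓ (witness j=4)
  i=5: ✓ (witness j=6)
Positions where it holds: {0, 1, 2, 3, 4, 5} → 6.

6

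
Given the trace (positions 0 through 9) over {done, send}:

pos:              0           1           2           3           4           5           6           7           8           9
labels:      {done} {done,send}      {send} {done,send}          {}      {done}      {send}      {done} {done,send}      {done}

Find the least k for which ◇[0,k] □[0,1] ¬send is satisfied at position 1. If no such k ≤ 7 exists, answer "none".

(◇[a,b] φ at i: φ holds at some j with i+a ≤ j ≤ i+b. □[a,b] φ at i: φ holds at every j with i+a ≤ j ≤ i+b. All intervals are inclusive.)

3

Scan j = 1,2,… for □[0,1] ¬send:
  j=1: fails
  j=2: fails
  j=3: fails
  j=4: holds
First hit at j=4, so smallest k = 4-1 = 3.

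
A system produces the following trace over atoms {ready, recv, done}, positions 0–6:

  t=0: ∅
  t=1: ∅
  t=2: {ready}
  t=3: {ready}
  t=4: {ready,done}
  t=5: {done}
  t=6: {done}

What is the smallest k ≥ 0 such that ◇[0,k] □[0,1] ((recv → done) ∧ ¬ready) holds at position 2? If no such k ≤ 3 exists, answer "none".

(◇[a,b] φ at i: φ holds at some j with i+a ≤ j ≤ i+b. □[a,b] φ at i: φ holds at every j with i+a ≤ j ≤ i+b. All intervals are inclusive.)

3

Scan j = 2,3,… for □[0,1] ((recv → done) ∧ ¬ready):
  j=2: fails
  j=3: fails
  j=4: fails
  j=5: holds
First hit at j=5, so smallest k = 5-2 = 3.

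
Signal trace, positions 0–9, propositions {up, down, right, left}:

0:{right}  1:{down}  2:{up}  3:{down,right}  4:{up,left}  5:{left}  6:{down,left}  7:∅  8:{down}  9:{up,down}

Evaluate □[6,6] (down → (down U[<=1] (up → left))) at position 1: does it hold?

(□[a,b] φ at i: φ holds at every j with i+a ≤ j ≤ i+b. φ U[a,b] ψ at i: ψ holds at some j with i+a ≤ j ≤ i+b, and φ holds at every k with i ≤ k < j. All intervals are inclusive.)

Check (down → (down U[<=1] (up → left))) at every j in [7,7]:
  j=7: antecedent false → ✓
All positions satisfy it → formula holds.

True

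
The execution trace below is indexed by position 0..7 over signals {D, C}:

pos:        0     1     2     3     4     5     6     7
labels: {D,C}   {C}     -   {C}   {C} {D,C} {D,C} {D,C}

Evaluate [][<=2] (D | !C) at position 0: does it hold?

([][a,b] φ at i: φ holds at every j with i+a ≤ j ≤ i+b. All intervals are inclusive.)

Check (D | !C) at every j in [0,2]:
  j=0: true
  j=1: false
  j=2: true
Fails at j=1 → formula fails.

Does not hold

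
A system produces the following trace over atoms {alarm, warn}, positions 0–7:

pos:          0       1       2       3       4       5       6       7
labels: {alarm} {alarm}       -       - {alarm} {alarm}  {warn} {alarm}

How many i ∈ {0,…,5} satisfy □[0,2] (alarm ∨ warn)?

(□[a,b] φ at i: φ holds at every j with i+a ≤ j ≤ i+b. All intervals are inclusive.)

2

Evaluate at each i in [0,5]:
  i=0: ✗ (fails at j=2)
  i=1: ✗ (fails at j=2)
  i=2: ✗ (fails at j=2)
  i=3: ✗ (fails at j=3)
  i=4: ✓ (all of [4,6])
  i=5: ✓ (all of [5,7])
Positions where it holds: {4, 5} → 2.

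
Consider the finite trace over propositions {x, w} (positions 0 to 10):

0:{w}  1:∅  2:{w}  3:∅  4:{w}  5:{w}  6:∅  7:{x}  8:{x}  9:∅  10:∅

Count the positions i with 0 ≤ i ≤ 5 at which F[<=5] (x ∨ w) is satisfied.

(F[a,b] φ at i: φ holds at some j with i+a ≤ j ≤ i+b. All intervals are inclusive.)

Evaluate at each i in [0,5]:
  i=0: ✓ (witness j=0)
  i=1: ✓ (witness j=2)
  i=2: ✓ (witness j=2)
  i=3: ✓ (witness j=4)
  i=4: ✓ (witness j=4)
  i=5: ✓ (witness j=5)
Positions where it holds: {0, 1, 2, 3, 4, 5} → 6.

6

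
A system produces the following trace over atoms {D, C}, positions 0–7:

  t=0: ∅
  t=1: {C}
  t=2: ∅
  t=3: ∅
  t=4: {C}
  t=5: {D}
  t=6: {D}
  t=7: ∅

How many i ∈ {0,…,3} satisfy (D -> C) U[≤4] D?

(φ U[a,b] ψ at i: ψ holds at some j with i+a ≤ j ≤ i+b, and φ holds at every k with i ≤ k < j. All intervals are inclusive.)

Evaluate at each i in [0,3]:
  i=0: ✗ (no rhs in [0,4])
  i=1: ✓ (rhs at j=5; lhs holds on [1,4])
  i=2: ✓ (rhs at j=5; lhs holds on [2,4])
  i=3: ✓ (rhs at j=5; lhs holds on [3,4])
Positions where it holds: {1, 2, 3} → 3.

3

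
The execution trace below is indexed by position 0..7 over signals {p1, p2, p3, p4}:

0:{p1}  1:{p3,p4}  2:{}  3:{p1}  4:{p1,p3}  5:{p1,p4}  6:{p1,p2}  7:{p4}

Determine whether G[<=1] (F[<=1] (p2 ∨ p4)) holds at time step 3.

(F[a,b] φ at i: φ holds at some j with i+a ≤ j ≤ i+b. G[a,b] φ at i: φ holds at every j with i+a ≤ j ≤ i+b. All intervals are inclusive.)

Check F[<=1] (p2 ∨ p4) at every j in [3,4]:
  j=3: fails (none in [3,4])
  j=4: holds (witness at 5)
Fails at j=3 → formula fails.

False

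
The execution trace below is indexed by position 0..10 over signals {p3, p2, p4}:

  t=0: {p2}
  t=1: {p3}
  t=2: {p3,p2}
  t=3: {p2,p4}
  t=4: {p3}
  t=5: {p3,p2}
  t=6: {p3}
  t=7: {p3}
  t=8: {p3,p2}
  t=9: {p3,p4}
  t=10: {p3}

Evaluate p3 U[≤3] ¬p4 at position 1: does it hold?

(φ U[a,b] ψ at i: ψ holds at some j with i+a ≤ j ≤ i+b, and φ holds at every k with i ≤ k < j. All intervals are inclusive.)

Holds

Need some j in [1,4] with ¬p4, and p3 at every k in [1,j-1].
  j=1: ¬p4 holds; no prefix to check → satisfied.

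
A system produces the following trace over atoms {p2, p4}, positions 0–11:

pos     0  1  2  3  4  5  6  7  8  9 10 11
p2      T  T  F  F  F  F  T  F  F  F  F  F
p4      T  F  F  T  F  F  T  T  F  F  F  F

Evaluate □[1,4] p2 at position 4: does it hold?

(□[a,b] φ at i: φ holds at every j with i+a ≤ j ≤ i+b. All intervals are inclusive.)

False

Check p2 at every j in [5,8]:
  j=5: false
  j=6: true
  j=7: false
  j=8: false
Fails at j=5 → formula fails.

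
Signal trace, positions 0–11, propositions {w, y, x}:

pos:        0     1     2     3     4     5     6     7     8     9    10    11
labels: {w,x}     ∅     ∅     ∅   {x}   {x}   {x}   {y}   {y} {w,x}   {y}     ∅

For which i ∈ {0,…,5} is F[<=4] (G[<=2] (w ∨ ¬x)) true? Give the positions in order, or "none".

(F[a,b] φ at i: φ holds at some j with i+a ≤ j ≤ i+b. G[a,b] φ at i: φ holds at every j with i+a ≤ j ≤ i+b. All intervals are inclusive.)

0, 1, 3, 4, 5

Evaluate at each i in [0,5]:
  i=0: ✓ (witness j=0)
  i=1: ✓ (witness j=1)
  i=2: ✗ (none in [2,6])
  i=3: ✓ (witness j=7)
  i=4: ✓ (witness j=7)
  i=5: ✓ (witness j=7)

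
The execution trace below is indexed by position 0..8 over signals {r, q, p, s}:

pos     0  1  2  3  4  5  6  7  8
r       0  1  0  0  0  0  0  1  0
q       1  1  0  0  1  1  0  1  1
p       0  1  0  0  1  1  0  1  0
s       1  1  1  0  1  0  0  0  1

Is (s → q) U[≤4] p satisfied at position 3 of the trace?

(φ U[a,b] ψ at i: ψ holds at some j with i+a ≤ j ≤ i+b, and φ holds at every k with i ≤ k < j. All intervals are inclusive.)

Need some j in [3,7] with p, and (s → q) at every k in [3,j-1].
  j=3: p false.
  j=4: p holds; (s → q) holds at every k in [3,3] → satisfied.

Holds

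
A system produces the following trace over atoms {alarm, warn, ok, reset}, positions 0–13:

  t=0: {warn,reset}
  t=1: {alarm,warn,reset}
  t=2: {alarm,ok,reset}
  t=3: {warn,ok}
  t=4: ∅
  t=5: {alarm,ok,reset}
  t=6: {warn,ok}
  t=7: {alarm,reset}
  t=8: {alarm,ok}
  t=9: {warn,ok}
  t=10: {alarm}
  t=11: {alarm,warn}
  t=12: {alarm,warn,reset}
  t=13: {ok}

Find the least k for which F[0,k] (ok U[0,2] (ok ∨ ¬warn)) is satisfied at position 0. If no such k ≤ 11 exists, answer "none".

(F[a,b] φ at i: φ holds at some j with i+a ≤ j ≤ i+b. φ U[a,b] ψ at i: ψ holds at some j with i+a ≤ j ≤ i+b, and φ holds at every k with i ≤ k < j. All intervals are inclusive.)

2

Scan j = 0,1,… for (ok U[0,2] (ok ∨ ¬warn)):
  j=0: fails
  j=1: fails
  j=2: holds
First hit at j=2, so smallest k = 2-0 = 2.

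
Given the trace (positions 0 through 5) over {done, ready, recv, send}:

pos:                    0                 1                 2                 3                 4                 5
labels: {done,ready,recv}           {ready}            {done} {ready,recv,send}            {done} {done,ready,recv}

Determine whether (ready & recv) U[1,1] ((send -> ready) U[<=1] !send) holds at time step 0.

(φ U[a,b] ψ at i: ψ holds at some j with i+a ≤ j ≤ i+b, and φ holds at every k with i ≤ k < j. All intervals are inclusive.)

Need some j in [1,1] with ((send -> ready) U[<=1] !send), and (ready & recv) at every k in [0,j-1].
  j=1: ((send -> ready) U[<=1] !send) holds; (ready & recv) holds at every k in [0,0] → satisfied.

Yes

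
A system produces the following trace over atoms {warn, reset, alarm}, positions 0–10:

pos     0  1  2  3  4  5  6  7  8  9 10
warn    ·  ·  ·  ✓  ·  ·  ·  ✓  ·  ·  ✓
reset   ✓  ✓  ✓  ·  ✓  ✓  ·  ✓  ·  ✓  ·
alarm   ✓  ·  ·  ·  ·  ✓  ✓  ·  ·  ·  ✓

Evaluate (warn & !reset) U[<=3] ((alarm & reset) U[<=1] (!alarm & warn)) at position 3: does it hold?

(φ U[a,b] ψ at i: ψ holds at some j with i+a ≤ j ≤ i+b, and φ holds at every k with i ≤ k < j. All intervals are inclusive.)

Need some j in [3,6] with ((alarm & reset) U[<=1] (!alarm & warn)), and (warn & !reset) at every k in [3,j-1].
  j=3: ((alarm & reset) U[<=1] (!alarm & warn)) holds; no prefix to check → satisfied.

Yes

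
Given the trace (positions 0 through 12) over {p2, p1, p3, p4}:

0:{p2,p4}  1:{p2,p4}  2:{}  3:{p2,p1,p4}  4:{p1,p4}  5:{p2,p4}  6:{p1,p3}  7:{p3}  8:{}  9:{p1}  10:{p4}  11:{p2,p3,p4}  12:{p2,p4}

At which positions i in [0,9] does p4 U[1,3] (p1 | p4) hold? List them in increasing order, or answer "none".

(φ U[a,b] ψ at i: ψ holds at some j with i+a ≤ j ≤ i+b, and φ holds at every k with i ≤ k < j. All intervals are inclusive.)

0, 3, 4, 5

Evaluate at each i in [0,9]:
  i=0: ✓ (rhs at j=1; lhs holds on [0,0])
  i=1: ✗ (lhs fails at k=2 before rhs at j=3)
  i=2: ✗ (lhs fails at k=2 before rhs at j=3)
  i=3: ✓ (rhs at j=4; lhs holds on [3,3])
  i=4: ✓ (rhs at j=5; lhs holds on [4,4])
  i=5: ✓ (rhs at j=6; lhs holds on [5,5])
  i=6: ✗ (lhs fails at k=6 before rhs at j=9)
  i=7: ✗ (lhs fails at k=7 before rhs at j=9)
  i=8: ✗ (lhs fails at k=8 before rhs at j=9)
  i=9: ✗ (lhs fails at k=9 before rhs at j=10)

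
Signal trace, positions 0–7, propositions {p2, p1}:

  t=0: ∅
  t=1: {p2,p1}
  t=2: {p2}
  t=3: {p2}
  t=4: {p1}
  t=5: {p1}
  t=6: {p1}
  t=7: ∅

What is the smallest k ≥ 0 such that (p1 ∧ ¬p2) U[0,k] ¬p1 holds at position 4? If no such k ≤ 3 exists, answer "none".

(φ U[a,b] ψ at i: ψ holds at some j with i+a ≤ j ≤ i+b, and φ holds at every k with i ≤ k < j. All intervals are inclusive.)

3

Need earliest j ≥ 4 with ¬p1, and (p1 ∧ ¬p2) at every k in [4,j-1].
  j=4: rhs fails.
  j=5: rhs fails.
  j=6: rhs fails.
  j=7: rhs holds; lhs holds on [4,6]. k = 3.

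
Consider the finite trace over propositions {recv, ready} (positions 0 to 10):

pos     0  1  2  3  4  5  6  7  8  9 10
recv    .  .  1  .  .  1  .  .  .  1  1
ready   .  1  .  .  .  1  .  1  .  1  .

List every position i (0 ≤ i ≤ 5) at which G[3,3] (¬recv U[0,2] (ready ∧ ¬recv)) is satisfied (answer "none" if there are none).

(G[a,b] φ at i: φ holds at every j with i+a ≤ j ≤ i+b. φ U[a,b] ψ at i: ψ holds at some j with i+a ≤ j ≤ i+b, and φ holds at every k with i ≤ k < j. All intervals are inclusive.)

Evaluate at each i in [0,5]:
  i=0: ✗ (fails at j=3)
  i=1: ✗ (fails at j=4)
  i=2: ✗ (fails at j=5)
  i=3: ✓ (all of [6,6])
  i=4: ✓ (all of [7,7])
  i=5: ✗ (fails at j=8)

3, 4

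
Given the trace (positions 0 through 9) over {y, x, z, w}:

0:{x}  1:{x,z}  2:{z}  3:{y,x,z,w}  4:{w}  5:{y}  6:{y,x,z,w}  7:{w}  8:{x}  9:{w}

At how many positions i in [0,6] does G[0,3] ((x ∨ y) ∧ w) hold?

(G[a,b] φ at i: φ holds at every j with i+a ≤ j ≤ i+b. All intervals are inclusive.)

0

Evaluate at each i in [0,6]:
  i=0: ✗ (fails at j=0)
  i=1: ✗ (fails at j=1)
  i=2: ✗ (fails at j=2)
  i=3: ✗ (fails at j=4)
  i=4: ✗ (fails at j=4)
  i=5: ✗ (fails at j=5)
  i=6: ✗ (fails at j=7)
Positions where it holds: {} → 0.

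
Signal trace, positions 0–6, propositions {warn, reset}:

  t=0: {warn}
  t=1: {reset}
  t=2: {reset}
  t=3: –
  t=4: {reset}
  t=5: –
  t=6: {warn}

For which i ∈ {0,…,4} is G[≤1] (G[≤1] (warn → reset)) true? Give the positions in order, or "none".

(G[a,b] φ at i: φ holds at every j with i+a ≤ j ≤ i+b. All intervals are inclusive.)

1, 2, 3

Evaluate at each i in [0,4]:
  i=0: ✗ (fails at j=0)
  i=1: ✓ (all of [1,2])
  i=2: ✓ (all of [2,3])
  i=3: ✓ (all of [3,4])
  i=4: ✗ (fails at j=5)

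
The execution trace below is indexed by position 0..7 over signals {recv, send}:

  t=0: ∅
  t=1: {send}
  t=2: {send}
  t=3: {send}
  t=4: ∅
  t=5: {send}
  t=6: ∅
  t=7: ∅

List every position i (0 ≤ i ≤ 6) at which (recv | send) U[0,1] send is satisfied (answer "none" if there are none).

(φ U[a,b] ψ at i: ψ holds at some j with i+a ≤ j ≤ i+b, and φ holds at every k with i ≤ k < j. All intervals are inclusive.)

1, 2, 3, 5

Evaluate at each i in [0,6]:
  i=0: ✗ (lhs fails at k=0 before rhs at j=1)
  i=1: ✓ (rhs at j=1)
  i=2: ✓ (rhs at j=2)
  i=3: ✓ (rhs at j=3)
  i=4: ✗ (lhs fails at k=4 before rhs at j=5)
  i=5: ✓ (rhs at j=5)
  i=6: ✗ (no rhs in [6,7])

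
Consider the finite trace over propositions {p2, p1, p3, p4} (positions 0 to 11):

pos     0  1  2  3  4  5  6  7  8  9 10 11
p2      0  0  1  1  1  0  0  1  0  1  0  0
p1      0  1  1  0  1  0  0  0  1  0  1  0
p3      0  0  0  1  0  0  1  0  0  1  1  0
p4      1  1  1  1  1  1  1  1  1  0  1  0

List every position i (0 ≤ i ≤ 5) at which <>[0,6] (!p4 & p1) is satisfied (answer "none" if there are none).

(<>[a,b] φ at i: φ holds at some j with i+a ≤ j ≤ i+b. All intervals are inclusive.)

Evaluate at each i in [0,5]:
  i=0: ✗ (none in [0,6])
  i=1: ✗ (none in [1,7])
  i=2: ✗ (none in [2,8])
  i=3: ✗ (none in [3,9])
  i=4: ✗ (none in [4,10])
  i=5: ✗ (none in [5,11])

none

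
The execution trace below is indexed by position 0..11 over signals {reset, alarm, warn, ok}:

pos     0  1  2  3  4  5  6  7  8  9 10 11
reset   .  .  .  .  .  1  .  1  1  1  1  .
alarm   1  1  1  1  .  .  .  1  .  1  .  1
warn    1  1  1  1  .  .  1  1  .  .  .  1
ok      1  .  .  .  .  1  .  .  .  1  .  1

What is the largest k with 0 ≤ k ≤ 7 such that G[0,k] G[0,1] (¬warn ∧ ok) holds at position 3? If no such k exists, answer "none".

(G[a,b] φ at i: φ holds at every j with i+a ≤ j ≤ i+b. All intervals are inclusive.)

none

G[0,1] (¬warn ∧ ok) must hold from j=3 onward; find where it first fails.
  j=3: fails → no k works.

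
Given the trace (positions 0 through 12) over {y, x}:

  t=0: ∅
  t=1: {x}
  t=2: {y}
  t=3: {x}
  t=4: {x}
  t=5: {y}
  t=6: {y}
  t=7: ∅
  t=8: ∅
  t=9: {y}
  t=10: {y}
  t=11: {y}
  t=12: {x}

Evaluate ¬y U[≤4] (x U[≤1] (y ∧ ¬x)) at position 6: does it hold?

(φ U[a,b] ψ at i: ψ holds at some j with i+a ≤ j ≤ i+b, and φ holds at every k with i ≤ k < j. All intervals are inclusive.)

Need some j in [6,10] with (x U[≤1] (y ∧ ¬x)), and ¬y at every k in [6,j-1].
  j=6: (x U[≤1] (y ∧ ¬x)) holds; no prefix to check → satisfied.

Holds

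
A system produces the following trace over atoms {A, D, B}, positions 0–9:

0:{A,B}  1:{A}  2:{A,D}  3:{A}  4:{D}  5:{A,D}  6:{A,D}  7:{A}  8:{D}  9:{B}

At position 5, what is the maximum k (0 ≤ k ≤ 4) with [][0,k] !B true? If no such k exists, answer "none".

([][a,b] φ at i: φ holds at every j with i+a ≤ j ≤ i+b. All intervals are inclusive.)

!B must hold from j=5 onward; find where it first fails.
  j=5: holds
  j=6: holds
  j=7: holds
  j=8: holds
  j=9: fails
Holds on [5,8], so largest k = 3.

3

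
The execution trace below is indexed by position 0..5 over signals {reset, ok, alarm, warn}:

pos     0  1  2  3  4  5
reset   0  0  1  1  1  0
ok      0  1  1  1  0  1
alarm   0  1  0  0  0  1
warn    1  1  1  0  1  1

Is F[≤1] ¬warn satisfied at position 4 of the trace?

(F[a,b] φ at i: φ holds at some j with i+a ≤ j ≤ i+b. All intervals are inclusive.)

False

Check ¬warn at each j in [4,5]:
  j=4: false
  j=5: false
No position in the window satisfies it → formula fails.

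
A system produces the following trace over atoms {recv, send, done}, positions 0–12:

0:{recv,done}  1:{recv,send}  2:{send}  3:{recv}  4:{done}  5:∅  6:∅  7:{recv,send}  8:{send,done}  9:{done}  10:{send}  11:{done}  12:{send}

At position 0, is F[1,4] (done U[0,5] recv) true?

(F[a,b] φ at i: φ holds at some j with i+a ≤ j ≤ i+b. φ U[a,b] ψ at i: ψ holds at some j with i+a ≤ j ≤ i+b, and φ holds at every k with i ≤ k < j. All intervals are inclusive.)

Check (done U[0,5] recv) at each j in [1,4]:
  j=1: holds
  j=2: fails
  j=3: holds
  j=4: fails
Found at j=1 → formula holds.

Yes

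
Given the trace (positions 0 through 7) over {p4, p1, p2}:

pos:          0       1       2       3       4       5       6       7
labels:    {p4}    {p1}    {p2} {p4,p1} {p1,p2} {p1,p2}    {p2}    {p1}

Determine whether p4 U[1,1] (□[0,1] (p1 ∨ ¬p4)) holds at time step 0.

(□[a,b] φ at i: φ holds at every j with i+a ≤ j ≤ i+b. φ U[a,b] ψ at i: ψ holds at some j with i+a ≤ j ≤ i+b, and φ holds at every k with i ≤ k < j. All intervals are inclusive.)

Yes

Need some j in [1,1] with □[0,1] (p1 ∨ ¬p4), and p4 at every k in [0,j-1].
  j=1: □[0,1] (p1 ∨ ¬p4) holds; p4 holds at every k in [0,0] → satisfied.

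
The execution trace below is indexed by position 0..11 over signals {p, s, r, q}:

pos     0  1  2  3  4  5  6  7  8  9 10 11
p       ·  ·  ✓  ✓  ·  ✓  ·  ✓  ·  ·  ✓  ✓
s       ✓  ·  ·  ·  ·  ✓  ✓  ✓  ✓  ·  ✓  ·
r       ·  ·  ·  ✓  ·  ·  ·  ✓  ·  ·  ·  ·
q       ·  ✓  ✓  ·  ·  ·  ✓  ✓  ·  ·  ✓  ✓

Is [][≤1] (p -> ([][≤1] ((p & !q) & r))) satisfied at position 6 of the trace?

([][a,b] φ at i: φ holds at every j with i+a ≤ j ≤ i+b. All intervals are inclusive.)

No

Check (p -> ([][≤1] ((p & !q) & r))) at every j in [6,7]:
  j=6: antecedent false → ✓
  j=7: antecedent true; consequent fails at 7 → ✗
Fails at j=7 → formula fails.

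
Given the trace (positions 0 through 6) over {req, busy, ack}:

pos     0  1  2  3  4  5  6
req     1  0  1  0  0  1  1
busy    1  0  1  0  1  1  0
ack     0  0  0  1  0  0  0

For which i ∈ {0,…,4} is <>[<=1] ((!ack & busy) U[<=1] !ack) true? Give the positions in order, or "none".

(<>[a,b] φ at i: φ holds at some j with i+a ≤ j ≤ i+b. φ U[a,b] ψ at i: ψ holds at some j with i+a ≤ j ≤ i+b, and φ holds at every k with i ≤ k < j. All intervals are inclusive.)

0, 1, 2, 3, 4

Evaluate at each i in [0,4]:
  i=0: ✓ (witness j=0)
  i=1: ✓ (witness j=1)
  i=2: ✓ (witness j=2)
  i=3: ✓ (witness j=4)
  i=4: ✓ (witness j=4)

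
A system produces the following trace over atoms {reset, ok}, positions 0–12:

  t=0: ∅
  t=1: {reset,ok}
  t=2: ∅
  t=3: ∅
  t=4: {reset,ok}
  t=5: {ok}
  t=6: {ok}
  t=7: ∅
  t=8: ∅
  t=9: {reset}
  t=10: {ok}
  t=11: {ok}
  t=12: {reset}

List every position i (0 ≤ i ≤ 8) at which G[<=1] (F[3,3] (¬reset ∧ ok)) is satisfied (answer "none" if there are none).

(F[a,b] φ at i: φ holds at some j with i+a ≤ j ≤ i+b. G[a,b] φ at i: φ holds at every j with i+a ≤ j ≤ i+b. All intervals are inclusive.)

2, 7

Evaluate at each i in [0,8]:
  i=0: ✗ (fails at j=0)
  i=1: ✗ (fails at j=1)
  i=2: ✓ (all of [2,3])
  i=3: ✗ (fails at j=4)
  i=4: ✗ (fails at j=4)
  i=5: ✗ (fails at j=5)
  i=6: ✗ (fails at j=6)
  i=7: ✓ (all of [7,8])
  i=8: ✗ (fails at j=9)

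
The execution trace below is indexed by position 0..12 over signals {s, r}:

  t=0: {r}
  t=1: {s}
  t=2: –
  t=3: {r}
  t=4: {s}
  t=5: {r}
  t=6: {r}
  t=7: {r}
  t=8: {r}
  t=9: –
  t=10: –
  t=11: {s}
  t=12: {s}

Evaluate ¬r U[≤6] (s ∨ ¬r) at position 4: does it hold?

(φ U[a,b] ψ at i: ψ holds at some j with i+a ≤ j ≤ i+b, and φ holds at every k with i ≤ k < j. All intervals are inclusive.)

Need some j in [4,10] with (s ∨ ¬r), and ¬r at every k in [4,j-1].
  j=4: (s ∨ ¬r) holds; no prefix to check → satisfied.

Yes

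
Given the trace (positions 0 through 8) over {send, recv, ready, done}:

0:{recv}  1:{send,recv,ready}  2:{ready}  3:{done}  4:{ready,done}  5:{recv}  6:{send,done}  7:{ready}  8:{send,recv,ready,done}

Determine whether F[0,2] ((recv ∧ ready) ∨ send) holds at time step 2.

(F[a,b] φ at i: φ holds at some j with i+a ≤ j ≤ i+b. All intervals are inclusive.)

Check ((recv ∧ ready) ∨ send) at each j in [2,4]:
  j=2: false
  j=3: false
  j=4: false
No position in the window satisfies it → formula fails.

Does not hold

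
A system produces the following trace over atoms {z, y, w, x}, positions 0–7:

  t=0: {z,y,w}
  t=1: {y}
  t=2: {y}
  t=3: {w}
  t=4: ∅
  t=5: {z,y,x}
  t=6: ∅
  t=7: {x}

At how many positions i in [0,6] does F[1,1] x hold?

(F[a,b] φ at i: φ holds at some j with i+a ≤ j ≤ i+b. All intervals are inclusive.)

2

Evaluate at each i in [0,6]:
  i=0: ✗ (none in [1,1])
  i=1: ✗ (none in [2,2])
  i=2: ✗ (none in [3,3])
  i=3: ✗ (none in [4,4])
  i=4: ✓ (witness j=5)
  i=5: ✗ (none in [6,6])
  i=6: ✓ (witness j=7)
Positions where it holds: {4, 6} → 2.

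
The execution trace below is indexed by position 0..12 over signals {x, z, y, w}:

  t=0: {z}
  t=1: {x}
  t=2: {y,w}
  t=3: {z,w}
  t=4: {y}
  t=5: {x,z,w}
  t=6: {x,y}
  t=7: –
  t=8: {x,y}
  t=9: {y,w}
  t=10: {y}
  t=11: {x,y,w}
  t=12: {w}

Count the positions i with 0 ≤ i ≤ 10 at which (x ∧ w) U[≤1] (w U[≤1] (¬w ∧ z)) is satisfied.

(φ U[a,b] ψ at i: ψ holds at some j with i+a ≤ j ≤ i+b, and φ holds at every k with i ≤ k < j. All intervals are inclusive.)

1

Evaluate at each i in [0,10]:
  i=0: ✓ (rhs at j=0)
  i=1: ✗ (no rhs in [1,2])
  i=2: ✗ (no rhs in [2,3])
  i=3: ✗ (no rhs in [3,4])
  i=4: ✗ (no rhs in [4,5])
  i=5: ✗ (no rhs in [5,6])
  i=6: ✗ (no rhs in [6,7])
  i=7: ✗ (no rhs in [7,8])
  i=8: ✗ (no rhs in [8,9])
  i=9: ✗ (no rhs in [9,10])
  i=10: ✗ (no rhs in [10,11])
Positions where it holds: {0} → 1.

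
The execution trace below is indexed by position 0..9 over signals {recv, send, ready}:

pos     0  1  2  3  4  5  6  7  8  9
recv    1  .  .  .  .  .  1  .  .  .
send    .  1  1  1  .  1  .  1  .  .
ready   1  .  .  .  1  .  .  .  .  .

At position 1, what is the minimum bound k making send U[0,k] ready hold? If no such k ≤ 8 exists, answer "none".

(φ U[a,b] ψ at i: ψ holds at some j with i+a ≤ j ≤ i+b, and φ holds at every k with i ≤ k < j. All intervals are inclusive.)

3

Need earliest j ≥ 1 with ready, and send at every k in [1,j-1].
  j=1: rhs fails.
  j=2: rhs fails.
  j=3: rhs fails.
  j=4: rhs holds; lhs holds on [1,3]. k = 3.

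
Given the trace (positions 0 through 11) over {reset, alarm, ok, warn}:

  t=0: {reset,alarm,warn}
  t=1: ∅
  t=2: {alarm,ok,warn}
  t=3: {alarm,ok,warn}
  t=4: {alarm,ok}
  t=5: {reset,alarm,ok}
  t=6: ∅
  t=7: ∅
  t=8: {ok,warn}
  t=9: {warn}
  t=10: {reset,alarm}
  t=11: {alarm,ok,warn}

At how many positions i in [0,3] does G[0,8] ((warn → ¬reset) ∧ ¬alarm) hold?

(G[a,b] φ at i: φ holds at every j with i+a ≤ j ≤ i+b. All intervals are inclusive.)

0

Evaluate at each i in [0,3]:
  i=0: ✗ (fails at j=0)
  i=1: ✗ (fails at j=2)
  i=2: ✗ (fails at j=2)
  i=3: ✗ (fails at j=3)
Positions where it holds: {} → 0.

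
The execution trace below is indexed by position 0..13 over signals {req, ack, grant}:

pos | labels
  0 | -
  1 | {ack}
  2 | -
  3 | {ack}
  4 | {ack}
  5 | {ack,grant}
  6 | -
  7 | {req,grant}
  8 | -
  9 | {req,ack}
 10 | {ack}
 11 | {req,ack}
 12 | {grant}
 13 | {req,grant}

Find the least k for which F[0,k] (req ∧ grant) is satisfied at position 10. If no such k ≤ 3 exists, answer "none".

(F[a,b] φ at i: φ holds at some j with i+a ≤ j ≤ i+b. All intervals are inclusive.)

3

Scan j = 10,11,… for (req ∧ grant):
  j=10: fails
  j=11: fails
  j=12: fails
  j=13: holds
First hit at j=13, so smallest k = 13-10 = 3.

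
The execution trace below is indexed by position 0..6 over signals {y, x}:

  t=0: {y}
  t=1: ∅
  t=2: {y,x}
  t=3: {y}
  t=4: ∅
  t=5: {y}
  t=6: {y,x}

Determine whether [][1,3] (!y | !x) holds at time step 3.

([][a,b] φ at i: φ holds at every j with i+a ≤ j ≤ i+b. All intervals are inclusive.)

False

Check (!y | !x) at every j in [4,6]:
  j=4: true
  j=5: true
  j=6: false
Fails at j=6 → formula fails.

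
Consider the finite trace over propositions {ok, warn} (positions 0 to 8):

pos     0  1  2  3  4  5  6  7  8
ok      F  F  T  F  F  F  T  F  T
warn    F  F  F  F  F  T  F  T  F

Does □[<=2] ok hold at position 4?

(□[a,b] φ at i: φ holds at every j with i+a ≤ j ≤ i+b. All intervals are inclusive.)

Does not hold

Check ok at every j in [4,6]:
  j=4: false
  j=5: false
  j=6: true
Fails at j=4 → formula fails.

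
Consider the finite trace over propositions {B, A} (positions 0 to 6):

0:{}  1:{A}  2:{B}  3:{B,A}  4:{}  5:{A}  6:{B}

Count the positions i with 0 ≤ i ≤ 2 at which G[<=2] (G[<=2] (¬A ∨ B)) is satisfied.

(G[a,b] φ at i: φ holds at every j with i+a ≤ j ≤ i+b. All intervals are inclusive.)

0

Evaluate at each i in [0,2]:
  i=0: ✗ (fails at j=0)
  i=1: ✗ (fails at j=1)
  i=2: ✗ (fails at j=3)
Positions where it holds: {} → 0.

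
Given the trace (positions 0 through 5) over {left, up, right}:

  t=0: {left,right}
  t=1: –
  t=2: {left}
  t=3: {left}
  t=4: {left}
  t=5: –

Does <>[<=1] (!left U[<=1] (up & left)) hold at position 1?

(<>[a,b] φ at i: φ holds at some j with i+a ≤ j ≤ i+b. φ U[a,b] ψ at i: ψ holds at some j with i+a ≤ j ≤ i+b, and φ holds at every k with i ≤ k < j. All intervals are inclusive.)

No

Check (!left U[<=1] (up & left)) at each j in [1,2]:
  j=1: fails
  j=2: fails
No position in the window satisfies it → formula fails.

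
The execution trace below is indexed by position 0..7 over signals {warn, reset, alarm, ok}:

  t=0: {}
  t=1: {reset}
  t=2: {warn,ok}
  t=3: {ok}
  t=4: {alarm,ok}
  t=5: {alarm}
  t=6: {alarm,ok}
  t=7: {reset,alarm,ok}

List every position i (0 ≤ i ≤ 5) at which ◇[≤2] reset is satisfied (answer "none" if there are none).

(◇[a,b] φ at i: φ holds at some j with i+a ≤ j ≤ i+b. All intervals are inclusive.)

Evaluate at each i in [0,5]:
  i=0: ✓ (witness j=1)
  i=1: ✓ (witness j=1)
  i=2: ✗ (none in [2,4])
  i=3: ✗ (none in [3,5])
  i=4: ✗ (none in [4,6])
  i=5: ✓ (witness j=7)

0, 1, 5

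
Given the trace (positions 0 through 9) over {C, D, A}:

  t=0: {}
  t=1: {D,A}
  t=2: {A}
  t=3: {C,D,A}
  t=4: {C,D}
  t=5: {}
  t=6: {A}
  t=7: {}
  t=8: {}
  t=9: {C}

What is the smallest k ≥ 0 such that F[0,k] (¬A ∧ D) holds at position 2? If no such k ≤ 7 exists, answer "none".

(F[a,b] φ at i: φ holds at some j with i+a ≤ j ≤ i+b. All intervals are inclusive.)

2

Scan j = 2,3,… for (¬A ∧ D):
  j=2: fails
  j=3: fails
  j=4: holds
First hit at j=4, so smallest k = 4-2 = 2.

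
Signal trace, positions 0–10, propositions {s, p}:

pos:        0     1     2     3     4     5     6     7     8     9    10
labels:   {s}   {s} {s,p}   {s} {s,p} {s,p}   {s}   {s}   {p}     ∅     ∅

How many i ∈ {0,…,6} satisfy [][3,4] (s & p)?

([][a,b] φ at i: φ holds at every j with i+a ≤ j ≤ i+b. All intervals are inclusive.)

1

Evaluate at each i in [0,6]:
  i=0: ✗ (fails at j=3)
  i=1: ✓ (all of [4,5])
  i=2: ✗ (fails at j=6)
  i=3: ✗ (fails at j=6)
  i=4: ✗ (fails at j=7)
  i=5: ✗ (fails at j=8)
  i=6: ✗ (fails at j=9)
Positions where it holds: {1} → 1.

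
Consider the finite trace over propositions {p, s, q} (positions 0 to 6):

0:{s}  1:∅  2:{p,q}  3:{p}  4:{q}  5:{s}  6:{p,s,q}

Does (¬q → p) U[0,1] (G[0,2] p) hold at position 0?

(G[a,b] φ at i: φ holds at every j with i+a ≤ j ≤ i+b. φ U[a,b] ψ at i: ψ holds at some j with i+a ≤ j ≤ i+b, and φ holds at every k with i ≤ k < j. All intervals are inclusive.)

Need some j in [0,1] with G[0,2] p, and (¬q → p) at every k in [0,j-1].
  j=0: G[0,2] p — fails at 0.
  j=1: G[0,2] p — fails at 1.
No j in the window works → until fails.

False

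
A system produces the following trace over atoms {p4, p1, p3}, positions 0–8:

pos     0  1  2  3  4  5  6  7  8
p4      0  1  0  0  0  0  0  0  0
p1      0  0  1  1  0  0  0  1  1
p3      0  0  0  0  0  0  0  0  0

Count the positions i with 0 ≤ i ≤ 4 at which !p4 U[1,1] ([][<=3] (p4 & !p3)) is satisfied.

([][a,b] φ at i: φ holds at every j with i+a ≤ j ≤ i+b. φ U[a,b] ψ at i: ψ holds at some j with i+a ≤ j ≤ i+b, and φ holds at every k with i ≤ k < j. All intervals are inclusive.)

0

Evaluate at each i in [0,4]:
  i=0: ✗ (no rhs in [1,1])
  i=1: ✗ (no rhs in [2,2])
  i=2: ✗ (no rhs in [3,3])
  i=3: ✗ (no rhs in [4,4])
  i=4: ✗ (no rhs in [5,5])
Positions where it holds: {} → 0.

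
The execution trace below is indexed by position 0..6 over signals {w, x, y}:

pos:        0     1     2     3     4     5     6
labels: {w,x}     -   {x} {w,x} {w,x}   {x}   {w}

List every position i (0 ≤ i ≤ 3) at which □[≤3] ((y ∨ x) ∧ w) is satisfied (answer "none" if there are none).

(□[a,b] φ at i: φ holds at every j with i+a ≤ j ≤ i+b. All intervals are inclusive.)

none

Evaluate at each i in [0,3]:
  i=0: ✗ (fails at j=1)
  i=1: ✗ (fails at j=1)
  i=2: ✗ (fails at j=2)
  i=3: ✗ (fails at j=5)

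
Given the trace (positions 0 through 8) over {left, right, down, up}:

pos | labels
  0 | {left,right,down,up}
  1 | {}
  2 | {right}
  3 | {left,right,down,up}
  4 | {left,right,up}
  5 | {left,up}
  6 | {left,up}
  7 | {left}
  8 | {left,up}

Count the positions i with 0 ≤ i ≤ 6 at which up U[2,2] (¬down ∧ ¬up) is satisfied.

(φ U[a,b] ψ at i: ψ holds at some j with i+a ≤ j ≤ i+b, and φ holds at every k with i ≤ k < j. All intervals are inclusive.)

Evaluate at each i in [0,6]:
  i=0: ✗ (lhs fails at k=1 before rhs at j=2)
  i=1: ✗ (no rhs in [3,3])
  i=2: ✗ (no rhs in [4,4])
  i=3: ✗ (no rhs in [5,5])
  i=4: ✗ (no rhs in [6,6])
  i=5: ✓ (rhs at j=7; lhs holds on [5,6])
  i=6: ✗ (no rhs in [8,8])
Positions where it holds: {5} → 1.

1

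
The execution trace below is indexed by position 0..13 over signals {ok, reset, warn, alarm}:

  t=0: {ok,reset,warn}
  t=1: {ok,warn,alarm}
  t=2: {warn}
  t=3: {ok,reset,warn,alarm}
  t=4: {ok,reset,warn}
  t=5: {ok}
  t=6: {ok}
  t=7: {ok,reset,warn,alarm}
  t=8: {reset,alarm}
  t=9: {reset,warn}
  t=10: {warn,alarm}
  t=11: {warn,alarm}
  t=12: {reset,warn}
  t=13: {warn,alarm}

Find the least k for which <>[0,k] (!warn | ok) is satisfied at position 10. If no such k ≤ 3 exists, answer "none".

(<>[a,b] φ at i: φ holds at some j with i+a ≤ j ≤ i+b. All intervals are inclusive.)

none

Scan j = 10,11,… for (!warn | ok):
  j=10: fails
  j=11: fails
  j=12: fails
  j=13: fails
No j in [10,13] satisfies it → none.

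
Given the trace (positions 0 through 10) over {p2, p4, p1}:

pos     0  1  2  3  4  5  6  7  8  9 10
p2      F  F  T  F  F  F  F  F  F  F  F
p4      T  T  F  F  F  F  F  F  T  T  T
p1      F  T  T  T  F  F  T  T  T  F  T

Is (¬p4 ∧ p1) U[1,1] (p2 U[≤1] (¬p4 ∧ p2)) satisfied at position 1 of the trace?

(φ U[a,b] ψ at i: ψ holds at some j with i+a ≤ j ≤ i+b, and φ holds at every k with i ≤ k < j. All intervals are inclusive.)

No

Need some j in [2,2] with (p2 U[≤1] (¬p4 ∧ p2)), and (¬p4 ∧ p1) at every k in [1,j-1].
  j=2: (p2 U[≤1] (¬p4 ∧ p2)) holds, but (¬p4 ∧ p1) fails at k=1 → not this j.
No j in the window works → until fails.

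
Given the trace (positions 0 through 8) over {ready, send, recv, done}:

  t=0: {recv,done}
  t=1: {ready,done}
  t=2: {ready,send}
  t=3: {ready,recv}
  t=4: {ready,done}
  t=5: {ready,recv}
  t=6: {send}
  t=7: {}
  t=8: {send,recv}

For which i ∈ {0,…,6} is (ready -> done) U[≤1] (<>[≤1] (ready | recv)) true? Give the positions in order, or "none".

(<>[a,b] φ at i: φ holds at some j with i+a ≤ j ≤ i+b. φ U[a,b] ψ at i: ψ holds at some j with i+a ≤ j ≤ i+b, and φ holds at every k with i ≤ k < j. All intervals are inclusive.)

0, 1, 2, 3, 4, 5, 6

Evaluate at each i in [0,6]:
  i=0: ✓ (rhs at j=0)
  i=1: ✓ (rhs at j=1)
  i=2: ✓ (rhs at j=2)
  i=3: ✓ (rhs at j=3)
  i=4: ✓ (rhs at j=4)
  i=5: ✓ (rhs at j=5)
  i=6: ✓ (rhs at j=7; lhs holds on [6,6])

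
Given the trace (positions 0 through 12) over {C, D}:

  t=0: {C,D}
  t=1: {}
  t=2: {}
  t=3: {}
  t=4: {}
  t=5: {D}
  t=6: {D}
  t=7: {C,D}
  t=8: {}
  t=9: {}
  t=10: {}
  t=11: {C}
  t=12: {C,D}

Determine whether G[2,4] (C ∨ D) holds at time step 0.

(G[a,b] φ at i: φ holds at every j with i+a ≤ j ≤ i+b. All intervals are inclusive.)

Check (C ∨ D) at every j in [2,4]:
  j=2: false
  j=3: false
  j=4: false
Fails at j=2 → formula fails.

False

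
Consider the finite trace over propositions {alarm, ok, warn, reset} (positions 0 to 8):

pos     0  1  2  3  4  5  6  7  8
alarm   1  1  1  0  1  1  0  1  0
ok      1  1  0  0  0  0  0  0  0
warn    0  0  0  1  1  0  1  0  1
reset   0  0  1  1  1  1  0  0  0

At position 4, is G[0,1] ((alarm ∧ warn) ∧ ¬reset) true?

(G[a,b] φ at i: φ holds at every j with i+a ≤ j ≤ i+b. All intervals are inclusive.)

Check ((alarm ∧ warn) ∧ ¬reset) at every j in [4,5]:
  j=4: false
  j=5: false
Fails at j=4 → formula fails.

No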